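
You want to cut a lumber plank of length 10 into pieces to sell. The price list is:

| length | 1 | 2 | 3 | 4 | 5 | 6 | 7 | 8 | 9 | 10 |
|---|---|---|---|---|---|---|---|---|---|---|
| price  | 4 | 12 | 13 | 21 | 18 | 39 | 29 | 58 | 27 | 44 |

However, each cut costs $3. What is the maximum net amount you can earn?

67

Let net[k] be the best obtainable value from length k. For each k, try every first piece i and keep the best of price[i] + net[k−i] minus the 3 cut fee when i<k.
net[1] = 4
net[2] = max(4+4-3, 12+0) = 12
net[3] = max(4+12-3, 12+4-3, 13+0) = 13
net[4] = max(4+13-3, 12+12-3, 13+4-3, 21+0) = 21
net[5] = max(4+21-3, 12+13-3, 13+12-3, 21+4-3, 18+0) = 22
net[6] = max(4+22-3, 12+21-3, 13+13-3, 21+12-3, 18+4-3, 39+0) = 39
net[7] = max(4+39-3, 12+22-3, 13+21-3, …, 39+4-3, 29+0) = 40
net[8] = max(4+40-3, 12+39-3, 13+22-3, …, 29+4-3, 58+0) = 58
net[9] = max(4+58-3, 12+40-3, 13+39-3, …, 58+4-3, 27+0) = 59
net[10] = max(4+59-3, 12+58-3, 13+40-3, …, 27+4-3, 44+0) = 67
One optimal plan: pieces 8 + 2 (1 cut) → $70 − $3 = $67.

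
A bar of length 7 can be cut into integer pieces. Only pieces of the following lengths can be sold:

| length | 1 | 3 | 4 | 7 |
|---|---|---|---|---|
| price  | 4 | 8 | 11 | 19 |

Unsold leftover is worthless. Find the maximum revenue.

Let f[k] be the best obtainable value from length k. For each k, try every first piece i and keep the best of price[i] + f[k−i].
f[1] = 4
f[2] = 8  (first piece 1, then f[1]=4)
f[3] = 12  (first piece 1, then f[2]=8)
f[4] = 16  (first piece 1, then f[3]=12)
f[5] = 20  (first piece 1, then f[4]=16)
f[6] = 24  (first piece 1, then f[5]=20)
f[7] = 28  (first piece 1, then f[6]=24)
One optimal cutting: 1 + 1 + 1 + 1 + 1 + 1 + 1 → 28.

28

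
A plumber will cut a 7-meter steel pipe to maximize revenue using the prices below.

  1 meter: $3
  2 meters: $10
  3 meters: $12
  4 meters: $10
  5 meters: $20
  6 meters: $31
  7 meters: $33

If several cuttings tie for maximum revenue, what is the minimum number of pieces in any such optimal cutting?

Let r[k] be the best obtainable value from length k. For each k, try every first piece i and keep the best of price[i] + r[k−i].
r[1] = 3
r[2] = 10
r[3] = 13  (first piece 1, then r[2]=10)
r[4] = 20  (first piece 2, then r[2]=10)
r[5] = 23  (first piece 1, then r[4]=20)
r[6] = 31
r[7] = 34  (first piece 1, then r[6]=31)
Maximum revenue is $34.
Now minimize piece count subject to staying optimal: for each k, pieces[k] = 1 + min over i with p[i]+r[k−i]=r[k] of pieces[k−i].
pieces[4] = 2
pieces[5] = 3
pieces[6] = 1
pieces[7] = 2

2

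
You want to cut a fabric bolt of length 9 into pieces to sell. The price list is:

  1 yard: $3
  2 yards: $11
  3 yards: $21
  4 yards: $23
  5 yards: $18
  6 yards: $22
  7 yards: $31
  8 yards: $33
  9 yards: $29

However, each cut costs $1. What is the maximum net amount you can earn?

Consider every possible first cut. r[k] is the best of p[i]+r[k−i] over all sellable i≤k, charging 1 whenever i<k.
r[1] = 3
r[2] = 11
r[3] = 21
r[4] = 23  (first piece 1, then r[3]=21)
r[5] = 31  (first piece 2, then r[3]=21)
r[6] = 41  (first piece 3, then r[3]=21)
r[7] = 43  (first piece 1, then r[6]=41)
r[8] = 51  (first piece 2, then r[6]=41)
r[9] = 61  (first piece 3, then r[6]=41)
One optimal plan: pieces 3 + 3 + 3 (2 cuts) → $63 − $2 = $61.

61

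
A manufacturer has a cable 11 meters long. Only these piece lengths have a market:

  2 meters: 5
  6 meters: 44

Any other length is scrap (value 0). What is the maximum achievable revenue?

Consider every possible first cut. r[k] is the best of p[i]+r[k−i] over all sellable i≤k.
r[1] = 0
r[2] = 5
r[3] = 5
r[4] = 10  (first piece 2, then r[2]=5)
r[5] = 10
r[6] = max(5+10, 44+0) = 44
r[7] = max(5+10, 44+0) = 44
r[8] = max(5+44, 44+5) = 49
r[9] = max(5+44, 44+5) = 49
r[10] = max(5+49, 44+10) = 54
r[11] = max(5+49, 44+10) = 54
One optimal cutting: pieces 6 + 2 + 2 with 1 meter of scrap → 54.

54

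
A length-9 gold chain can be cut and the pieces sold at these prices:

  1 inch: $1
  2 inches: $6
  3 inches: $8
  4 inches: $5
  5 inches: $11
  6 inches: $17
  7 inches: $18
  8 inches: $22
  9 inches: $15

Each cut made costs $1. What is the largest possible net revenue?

Let r[k] be the best obtainable value from length k. For each k, try every first piece i and keep the best of price[i] + r[k−i] minus the 1 cut fee when i<k.
r[1] = 1
r[2] = 6
r[3] = 8
r[4] = 11  (first piece 2, then r[2]=6)
r[5] = 13  (first piece 2, then r[3]=8)
r[6] = 17
r[7] = 18  (first piece 2, then r[5]=13)
r[8] = 22  (first piece 2, then r[6]=17)
r[9] = 24  (first piece 3, then r[6]=17)
One optimal plan: pieces 6 + 3 (1 cut) → $25 − $1 = $24.

24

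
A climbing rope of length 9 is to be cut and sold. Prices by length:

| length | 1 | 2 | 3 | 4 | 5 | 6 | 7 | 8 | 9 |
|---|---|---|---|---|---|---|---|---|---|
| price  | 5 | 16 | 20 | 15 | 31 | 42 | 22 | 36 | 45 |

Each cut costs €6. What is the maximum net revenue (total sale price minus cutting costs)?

56

Let net[k] be the best obtainable value from length k. For each k, try every first piece i and keep the best of price[i] + net[k−i] minus the 6 cut fee when i<k.
net[1] = 5
net[2] = 16
net[3] = 20
net[4] = 26  (first piece 2, then net[2]=16)
net[5] = 31
net[6] = 42
net[7] = 41  (first piece 1, then net[6]=42)
net[8] = 52  (first piece 2, then net[6]=42)
net[9] = 56  (first piece 3, then net[6]=42)
One optimal plan: pieces 6 + 3 (1 cut) → €62 − €6 = €56.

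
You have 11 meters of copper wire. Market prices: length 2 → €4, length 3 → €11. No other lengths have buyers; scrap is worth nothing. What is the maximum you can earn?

37

Let best[k] be the best obtainable value from length k. For each k, try every first piece i and keep the best of price[i] + best[k−i].
best[1] = 0
best[2] = 4
best[3] = 11
best[4] = 11
best[5] = 15  (first piece 2, then best[3]=11)
best[6] = 22  (first piece 3, then best[3]=11)
best[7] = 22
best[8] = 26  (first piece 2, then best[6]=22)
best[9] = 33  (first piece 3, then best[6]=22)
best[10] = 33
best[11] = 37  (first piece 2, then best[9]=33)
One optimal cutting: 3 + 3 + 3 + 2 → €37.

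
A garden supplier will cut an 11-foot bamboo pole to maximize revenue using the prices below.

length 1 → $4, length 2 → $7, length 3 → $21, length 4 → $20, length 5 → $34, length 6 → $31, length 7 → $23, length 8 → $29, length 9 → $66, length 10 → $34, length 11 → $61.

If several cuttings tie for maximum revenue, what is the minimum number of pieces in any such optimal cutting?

Consider every possible first cut. r[k] is the best of p[i]+r[k−i] over all sellable i≤k.
r[1] = 4
r[2] = max(4+4, 7+0) = 8
r[3] = max(4+8, 7+4, 21+0) = 21
r[4] = max(4+21, 7+8, 21+4, 20+0) = 25
r[5] = max(4+25, 7+21, 21+8, 20+4, 34+0) = 34
r[6] = max(4+34, 7+25, 21+21, 20+8, 34+4, 31+0) = 42
r[7] = max(4+42, 7+34, 21+25, …, 31+4, 23+0) = 46
r[8] = max(4+46, 7+42, 21+34, …, 23+4, 29+0) = 55
r[9] = max(4+55, 7+46, 21+42, …, 29+4, 66+0) = 66
r[10] = max(4+66, 7+55, 21+46, …, 66+4, 34+0) = 70
r[11] = max(4+70, 7+66, 21+55, …, 34+4, 61+0) = 76
Maximum revenue is $76.
Now minimize piece count subject to staying optimal: for each k, pieces[k] = 1 + min over i with p[i]+r[k−i]=r[k] of pieces[k−i].
pieces[8] = 2
pieces[9] = 1
pieces[10] = 2
pieces[11] = 3

3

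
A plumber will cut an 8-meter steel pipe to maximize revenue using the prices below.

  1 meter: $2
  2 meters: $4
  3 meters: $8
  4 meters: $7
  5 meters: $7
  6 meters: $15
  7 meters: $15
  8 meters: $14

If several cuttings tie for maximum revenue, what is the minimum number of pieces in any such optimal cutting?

Consider every possible first cut. r[k] is the best of p[i]+r[k−i] over all sellable i≤k.
r[1] = 2
r[2] = 4  (first piece 1, then r[1]=2)
r[3] = 8
r[4] = 10  (first piece 1, then r[3]=8)
r[5] = 12  (first piece 1, then r[4]=10)
r[6] = 16  (first piece 3, then r[3]=8)
r[7] = 18  (first piece 1, then r[6]=16)
r[8] = 20  (first piece 1, then r[7]=18)
Maximum revenue is $20.
Now minimize piece count subject to staying optimal: for each k, pieces[k] = 1 + min over i with p[i]+r[k−i]=r[k] of pieces[k−i].
pieces[5] = 2
pieces[6] = 2
pieces[7] = 3
pieces[8] = 3

3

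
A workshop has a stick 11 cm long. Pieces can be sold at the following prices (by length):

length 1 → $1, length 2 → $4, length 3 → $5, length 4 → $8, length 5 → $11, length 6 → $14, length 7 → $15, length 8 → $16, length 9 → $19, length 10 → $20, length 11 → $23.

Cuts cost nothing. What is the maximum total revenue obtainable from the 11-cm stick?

Let v[k] be the best obtainable value from length k. For each k, try every first piece i and keep the best of price[i] + v[k−i].
v[1] = 1
v[2] = max(1+1, 4+0) = 4
v[3] = max(1+4, 4+1, 5+0) = 5
v[4] = max(1+5, 4+4, 5+1, 8+0) = 8
v[5] = max(1+8, 4+5, 5+4, 8+1, 11+0) = 11
v[6] = max(1+11, 4+8, 5+5, 8+4, 11+1, 14+0) = 14
v[7] = max(1+14, 4+11, 5+8, …, 14+1, 15+0) = 15
v[8] = max(1+15, 4+14, 5+11, …, 15+1, 16+0) = 18
v[9] = max(1+18, 4+15, 5+14, …, 16+1, 19+0) = 19
v[10] = max(1+19, 4+18, 5+15, …, 19+1, 20+0) = 22
v[11] = max(1+22, 4+19, 5+18, …, 20+1, 23+0) = 25
One optimal cutting: 6 + 5 → $14 + $11 = $25.

25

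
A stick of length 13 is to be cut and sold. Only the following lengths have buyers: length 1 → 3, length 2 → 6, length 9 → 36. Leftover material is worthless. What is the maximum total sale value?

48

Build best[k] bottom-up: best[k] = max over allowed piece i of (p[i] + best[k−i]).
best[1] = 3
best[2] = max(3+3, 6+0) = 6
best[3] = max(3+6, 6+3) = 9
best[4] = max(3+9, 6+6) = 12
best[5] = max(3+12, 6+9) = 15
best[6] = max(3+15, 6+12) = 18
best[7] = max(3+18, 6+15) = 21
best[8] = max(3+21, 6+18) = 24
best[9] = max(3+24, 6+21, 36+0) = 36
best[10] = max(3+36, 6+24, 36+3) = 39
best[11] = max(3+39, 6+36, 36+6) = 42
best[12] = max(3+42, 6+39, 36+9) = 45
best[13] = max(3+45, 6+42, 36+12) = 48
One optimal cutting: 9 + 1 + 1 + 1 + 1 → 48.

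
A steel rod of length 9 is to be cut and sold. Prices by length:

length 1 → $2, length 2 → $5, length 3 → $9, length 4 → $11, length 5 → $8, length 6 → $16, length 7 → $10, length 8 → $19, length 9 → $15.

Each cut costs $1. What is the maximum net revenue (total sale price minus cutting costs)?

Let net[k] be the best obtainable value from length k. For each k, try every first piece i and keep the best of price[i] + net[k−i] minus the 1 cut fee when i<k.
net[1] = 2
net[2] = max(2+2-1, 5+0) = 5
net[3] = max(2+5-1, 5+2-1, 9+0) = 9
net[4] = max(2+9-1, 5+5-1, 9+2-1, 11+0) = 11
net[5] = max(2+11-1, 5+9-1, 9+5-1, 11+2-1, 8+0) = 13
net[6] = max(2+13-1, 5+11-1, 9+9-1, 11+5-1, 8+2-1, 16+0) = 17
net[7] = max(2+17-1, 5+13-1, 9+11-1, …, 16+2-1, 10+0) = 19
net[8] = max(2+19-1, 5+17-1, 9+13-1, …, 10+2-1, 19+0) = 21
net[9] = max(2+21-1, 5+19-1, 9+17-1, …, 19+2-1, 15+0) = 25
One optimal plan: pieces 3 + 3 + 3 (2 cuts) → $27 − $2 = $25.

25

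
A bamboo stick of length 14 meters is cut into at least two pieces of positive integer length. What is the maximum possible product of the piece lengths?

162

Fill f[k] for k=2..14: at each k try every first piece i and multiply by the better of (k−i) uncut or f[k−i].
f[2] = 1*max(1,0) = 1*1 = 1
f[3] = 1*max(2,1) = 1*2 = 2
f[4] = 2*max(2,1) = 2*2 = 4
f[5] = 2*max(3,2) = 2*3 = 6
f[6] = 3*max(3,2) = 3*3 = 9
f[7] = 2*max(5,6) = 2*6 = 12
f[8] = 2*max(6,9) = 2*9 = 18
f[9] = 3*max(6,9) = 3*9 = 27
f[10] = 2*max(8,18) = 2*18 = 36
f[11] = 2*max(9,27) = 2*27 = 54
f[12] = 3*max(9,27) = 3*27 = 81
f[13] = 2*max(11,54) = 2*54 = 108
f[14] = 2*max(12,81) = 2*81 = 162
One optimal split: 3 + 3 + 3 + 3 + 2; product 3*3*3*3*2 = 162.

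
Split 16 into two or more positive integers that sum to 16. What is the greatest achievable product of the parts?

Let prod[k] be the best product for length k (with at least one cut). For each first piece i, the rest contributes max(k−i, prod[k−i]).
prod[2] = 1×max(1,0) = 1×1 = 1
prod[3] = max(1×2, 2×1) = 2
prod[4] = max(1×3, 2×2, 3×1) = 4
prod[5] = max(1×4, 2×3, 3×2, 4×1) = 6
prod[6] = max(1×6, 2×4, 3×3, 4×2, 5×1) = 9
prod[7] = max(1×9, 2×6, 3×4, 4×3, 5×2, 6×1) = 12
prod[8] = max(1×12, 2×9, 3×6, …, 6×2, 7×1) = 18
prod[9] = max(1×18, 2×12, 3×9, …, 7×2, 8×1) = 27
prod[10] = max(1×27, 2×18, 3×12, …, 8×2, 9×1) = 36
prod[11] = max(1×36, 2×27, 3×18, …, 9×2, 10×1) = 54
prod[12] = max(1×54, 2×36, 3×27, …, 10×2, 11×1) = 81
prod[13] = max(1×81, 2×54, 3×36, …, 11×2, 12×1) = 108
prod[14] = max(1×108, 2×81, 3×54, …, 12×2, 13×1) = 162
prod[15] = max(1×162, 2×108, 3×81, …, 13×2, 14×1) = 243
prod[16] = max(1×243, 2×162, 3×108, …, 14×2, 15×1) = 324
One optimal split: 3 + 3 + 3 + 3 + 2 + 2; product 3×3×3×3×2×2 = 324.

324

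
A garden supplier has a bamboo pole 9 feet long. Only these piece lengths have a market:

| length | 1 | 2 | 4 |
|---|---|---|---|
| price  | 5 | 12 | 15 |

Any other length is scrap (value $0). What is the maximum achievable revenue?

53

Let r[k] be the best obtainable value from length k. For each k, try every first piece i and keep the best of price[i] + r[k−i].
r[1] = 5
r[2] = 12
r[3] = 17  (first piece 1, then r[2]=12)
r[4] = 24  (first piece 2, then r[2]=12)
r[5] = 29  (first piece 1, then r[4]=24)
r[6] = 36  (first piece 2, then r[4]=24)
r[7] = 41  (first piece 1, then r[6]=36)
r[8] = 48  (first piece 2, then r[6]=36)
r[9] = 53  (first piece 1, then r[8]=48)
One optimal cutting: 2 + 2 + 2 + 2 + 1 → $53.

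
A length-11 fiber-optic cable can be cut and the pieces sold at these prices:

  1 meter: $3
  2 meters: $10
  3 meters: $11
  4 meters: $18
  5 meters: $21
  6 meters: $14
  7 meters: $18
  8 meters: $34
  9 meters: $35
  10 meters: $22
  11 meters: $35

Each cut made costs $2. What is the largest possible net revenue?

45

Build v[k] bottom-up: v[k] = max over allowed piece i of (p[i] + v[k−i]) − 2 per cut.
v[1] = 3
v[2] = max(3+3-2, 10+0) = 10
v[3] = max(3+10-2, 10+3-2, 11+0) = 11
v[4] = max(3+11-2, 10+10-2, 11+3-2, 18+0) = 18
v[5] = max(3+18-2, 10+11-2, 11+10-2, 18+3-2, 21+0) = 21
v[6] = max(3+21-2, 10+18-2, 11+11-2, 18+10-2, 21+3-2, 14+0) = 26
v[7] = max(3+26-2, 10+21-2, 11+18-2, …, 14+3-2, 18+0) = 29
v[8] = max(3+29-2, 10+26-2, 11+21-2, …, 18+3-2, 34+0) = 34
v[9] = max(3+34-2, 10+29-2, 11+26-2, …, 34+3-2, 35+0) = 37
v[10] = max(3+37-2, 10+34-2, 11+29-2, …, 35+3-2, 22+0) = 42
v[11] = max(3+42-2, 10+37-2, 11+34-2, …, 22+3-2, 35+0) = 45
One optimal plan: pieces 5 + 2 + 2 + 2 (3 cuts) → $51 − $6 = $45.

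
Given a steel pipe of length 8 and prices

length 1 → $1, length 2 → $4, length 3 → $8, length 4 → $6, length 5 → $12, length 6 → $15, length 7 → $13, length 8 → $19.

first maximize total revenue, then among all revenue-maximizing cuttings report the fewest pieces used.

Consider every possible first cut. r[k] is the best of p[i]+r[k−i] over all sellable i≤k.
r[1] = 1
r[2] = 4
r[3] = 8
r[4] = 9  (first piece 1, then r[3]=8)
r[5] = 12  (first piece 2, then r[3]=8)
r[6] = 16  (first piece 3, then r[3]=8)
r[7] = 17  (first piece 1, then r[6]=16)
r[8] = 20  (first piece 2, then r[6]=16)
Maximum revenue is $20.
Now minimize piece count subject to staying optimal: for each k, pieces[k] = 1 + min over i with p[i]+r[k−i]=r[k] of pieces[k−i].
pieces[5] = 1
pieces[6] = 2
pieces[7] = 3
pieces[8] = 2

2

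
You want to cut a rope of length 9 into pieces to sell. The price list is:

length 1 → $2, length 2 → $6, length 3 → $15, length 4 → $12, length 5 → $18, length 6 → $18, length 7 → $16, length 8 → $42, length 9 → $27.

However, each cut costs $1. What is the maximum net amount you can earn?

Consider every possible first cut. r[k] is the best of p[i]+r[k−i] over all sellable i≤k, charging 1 whenever i<k.
r[1] = 2
r[2] = 6
r[3] = 15
r[4] = 16  (first piece 1, then r[3]=15)
r[5] = 20  (first piece 2, then r[3]=15)
r[6] = 29  (first piece 3, then r[3]=15)
r[7] = 30  (first piece 1, then r[6]=29)
r[8] = 42
r[9] = 43  (first piece 1, then r[8]=42)
One optimal plan: pieces 8 + 1 (1 cut) → $44 − $1 = $43.

43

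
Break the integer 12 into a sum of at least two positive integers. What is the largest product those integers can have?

81

Fill P[k] for k=2..12: at each k try every first piece i and multiply by the better of (k−i) uncut or P[k−i].
P[2] = 1·max(1,0) = 1·1 = 1
P[3] = max(1·2, 2·1) = 2
P[4] = max(1·3, 2·2, 3·1) = 4
P[5] = max(1·4, 2·3, 3·2, 4·1) = 6
P[6] = max(1·6, 2·4, 3·3, 4·2, 5·1) = 9
P[7] = max(1·9, 2·6, 3·4, 4·3, 5·2, 6·1) = 12
P[8] = max(1·12, 2·9, 3·6, …, 6·2, 7·1) = 18
P[9] = max(1·18, 2·12, 3·9, …, 7·2, 8·1) = 27
P[10] = max(1·27, 2·18, 3·12, …, 8·2, 9·1) = 36
P[11] = max(1·36, 2·27, 3·18, …, 9·2, 10·1) = 54
P[12] = max(1·54, 2·36, 3·27, …, 10·2, 11·1) = 81
One optimal split: 3 + 3 + 3 + 3; product 3·3·3·3 = 81.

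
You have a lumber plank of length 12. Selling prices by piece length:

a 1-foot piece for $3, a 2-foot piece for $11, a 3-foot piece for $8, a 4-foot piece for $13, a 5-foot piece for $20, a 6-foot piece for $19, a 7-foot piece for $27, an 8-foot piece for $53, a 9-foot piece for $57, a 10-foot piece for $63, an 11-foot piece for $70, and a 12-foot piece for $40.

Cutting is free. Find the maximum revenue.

Consider every possible first cut. best[k] is the best of p[i]+best[k−i] over all sellable i≤k.
best[1] = 3
best[2] = 11
best[3] = 14  (first piece 1, then best[2]=11)
best[4] = 22  (first piece 2, then best[2]=11)
best[5] = 25  (first piece 1, then best[4]=22)
best[6] = 33  (first piece 2, then best[4]=22)
best[7] = 36  (first piece 1, then best[6]=33)
best[8] = 53
best[9] = 57
best[10] = 64  (first piece 2, then best[8]=53)
best[11] = 70
best[12] = 75  (first piece 2, then best[10]=64)
One optimal cutting: 8 + 2 + 2 → $53 + $11 + $11 = $75.

75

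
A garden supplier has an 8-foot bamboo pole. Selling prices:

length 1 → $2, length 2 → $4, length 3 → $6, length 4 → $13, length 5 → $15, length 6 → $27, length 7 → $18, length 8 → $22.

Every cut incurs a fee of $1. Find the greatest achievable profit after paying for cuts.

30

Consider every possible first cut. v[k] is the best of p[i]+v[k−i] over all sellable i≤k, charging 1 whenever i<k.
v[1] = 2
v[2] = max(2+2-1, 4+0) = 4
v[3] = max(2+4-1, 4+2-1, 6+0) = 6
v[4] = max(2+6-1, 4+4-1, 6+2-1, 13+0) = 13
v[5] = max(2+13-1, 4+6-1, 6+4-1, 13+2-1, 15+0) = 15
v[6] = max(2+15-1, 4+13-1, 6+6-1, 13+4-1, 15+2-1, 27+0) = 27
v[7] = max(2+27-1, 4+15-1, 6+13-1, …, 27+2-1, 18+0) = 28
v[8] = max(2+28-1, 4+27-1, 6+15-1, …, 18+2-1, 22+0) = 30
One optimal plan: pieces 6 + 2 (1 cut) → $31 − $1 = $30.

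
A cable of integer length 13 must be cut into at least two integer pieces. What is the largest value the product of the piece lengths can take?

108

Fill P[k] for k=2..13: at each k try every first piece i and multiply by the better of (k−i) uncut or P[k−i].
Small cases: P[2]=1, P[3]=2, P[4]=4, P[5]=6, P[6]=9, P[7]=12, P[8]=18.
P[9] = max(1*18, 2*12, 3*9, …, 7*2, 8*1) = 27
P[10] = max(1*27, 2*18, 3*12, …, 8*2, 9*1) = 36
P[11] = max(1*36, 2*27, 3*18, …, 9*2, 10*1) = 54
P[12] = max(1*54, 2*36, 3*27, …, 10*2, 11*1) = 81
P[13] = max(1*81, 2*54, 3*36, …, 11*2, 12*1) = 108
One optimal split: 3 + 3 + 3 + 2 + 2; product 3*3*3*2*2 = 108.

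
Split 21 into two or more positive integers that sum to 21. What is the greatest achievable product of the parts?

Let prod[k] be the best product for length k (with at least one cut). For each first piece i, the rest contributes max(k−i, prod[k−i]).
Small cases: prod[2]=1, prod[3]=2, prod[4]=4, prod[5]=6, prod[6]=9, prod[7]=12, prod[8]=18, prod[9]=27, prod[10]=36, prod[11]=54, prod[12]=81, prod[13]=108, prod[14]=162.
prod[15] = 3*max(12,81) = 3*81 = 243
prod[16] = 2*max(14,162) = 2*162 = 324
prod[17] = 2*max(15,243) = 2*243 = 486
prod[18] = 3*max(15,243) = 3*243 = 729
prod[19] = 2*max(17,486) = 2*486 = 972
prod[20] = 2*max(18,729) = 2*729 = 1458
prod[21] = 3*max(18,729) = 3*729 = 2187
One optimal split: 3 + 3 + 3 + 3 + 3 + 3 + 3; product 3*3*3*3*3*3*3 = 2187.

2187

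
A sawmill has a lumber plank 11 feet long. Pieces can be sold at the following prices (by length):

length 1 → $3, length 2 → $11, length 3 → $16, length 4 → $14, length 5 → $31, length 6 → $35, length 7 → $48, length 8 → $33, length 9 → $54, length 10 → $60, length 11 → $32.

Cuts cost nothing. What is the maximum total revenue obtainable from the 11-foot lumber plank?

70

Consider every possible first cut. R[k] is the best of p[i]+R[k−i] over all sellable i≤k.
R[1] = 3
R[2] = 11
R[3] = 16
R[4] = 22  (first piece 2, then R[2]=11)
R[5] = 31
R[6] = 35
R[7] = 48
R[8] = 51  (first piece 1, then R[7]=48)
R[9] = 59  (first piece 2, then R[7]=48)
R[10] = 64  (first piece 3, then R[7]=48)
R[11] = 70  (first piece 2, then R[9]=59)
One optimal cutting: 7 + 2 + 2 → $48 + $11 + $11 = $70.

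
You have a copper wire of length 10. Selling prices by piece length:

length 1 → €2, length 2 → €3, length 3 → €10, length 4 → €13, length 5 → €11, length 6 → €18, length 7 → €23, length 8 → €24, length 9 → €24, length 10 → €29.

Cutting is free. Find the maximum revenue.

33

Let v[k] be the best obtainable value from length k. For each k, try every first piece i and keep the best of price[i] + v[k−i].
v[1] = 2
v[2] = max(2+2, 3+0) = 4
v[3] = max(2+4, 3+2, 10+0) = 10
v[4] = max(2+10, 3+4, 10+2, 13+0) = 13
v[5] = max(2+13, 3+10, 10+4, 13+2, 11+0) = 15
v[6] = max(2+15, 3+13, 10+10, 13+4, 11+2, 18+0) = 20
v[7] = max(2+20, 3+15, 10+13, …, 18+2, 23+0) = 23
v[8] = max(2+23, 3+20, 10+15, …, 23+2, 24+0) = 26
v[9] = max(2+26, 3+23, 10+20, …, 24+2, 24+0) = 30
v[10] = max(2+30, 3+26, 10+23, …, 24+2, 29+0) = 33
One optimal cutting: 4 + 3 + 3 → €13 + €10 + €10 = €33.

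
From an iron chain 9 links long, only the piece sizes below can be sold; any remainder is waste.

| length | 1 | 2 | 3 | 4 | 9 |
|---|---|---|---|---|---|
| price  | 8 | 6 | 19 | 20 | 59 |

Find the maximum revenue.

72

Consider every possible first cut. best[k] is the best of p[i]+best[k−i] over all sellable i≤k.
best[1] = 8
best[2] = max(8+8, 6+0) = 16
best[3] = max(8+16, 6+8, 19+0) = 24
best[4] = max(8+24, 6+16, 19+8, 20+0) = 32
best[5] = max(8+32, 6+24, 19+16, 20+8) = 40
best[6] = max(8+40, 6+32, 19+24, 20+16) = 48
best[7] = max(8+48, 6+40, 19+32, 20+24) = 56
best[8] = max(8+56, 6+48, 19+40, 20+32) = 64
best[9] = max(8+64, 6+56, 19+48, 20+40, 59+0) = 72
One optimal cutting: 1 + 1 + 1 + 1 + 1 + 1 + 1 + 1 + 1 → $72.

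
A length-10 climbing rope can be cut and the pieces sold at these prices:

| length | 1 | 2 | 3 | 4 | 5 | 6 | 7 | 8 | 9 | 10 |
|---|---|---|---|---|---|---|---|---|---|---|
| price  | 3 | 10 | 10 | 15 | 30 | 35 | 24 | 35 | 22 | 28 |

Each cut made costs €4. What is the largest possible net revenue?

Consider every possible first cut. net[k] is the best of p[i]+net[k−i] over all sellable i≤k, charging 4 whenever i<k.
net[1] = 3
net[2] = 10
net[3] = 10
net[4] = 16  (first piece 2, then net[2]=10)
net[5] = 30
net[6] = 35
net[7] = 36  (first piece 2, then net[5]=30)
net[8] = 41  (first piece 2, then net[6]=35)
net[9] = 42  (first piece 2, then net[7]=36)
net[10] = 56  (first piece 5, then net[5]=30)
One optimal plan: pieces 5 + 5 (1 cut) → €60 − €4 = €56.

56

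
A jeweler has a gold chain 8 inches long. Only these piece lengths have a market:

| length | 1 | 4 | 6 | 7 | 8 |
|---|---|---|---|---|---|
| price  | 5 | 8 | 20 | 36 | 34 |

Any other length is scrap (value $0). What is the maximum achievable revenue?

Build f[k] bottom-up: f[k] = max over allowed piece i of (p[i] + f[k−i]).
f[1] = 5
f[2] = 10  (first piece 1, then f[1]=5)
f[3] = 15  (first piece 1, then f[2]=10)
f[4] = 20  (first piece 1, then f[3]=15)
f[5] = 25  (first piece 1, then f[4]=20)
f[6] = 30  (first piece 1, then f[5]=25)
f[7] = 36
f[8] = 41  (first piece 1, then f[7]=36)
One optimal cutting: 7 + 1 → $41.

41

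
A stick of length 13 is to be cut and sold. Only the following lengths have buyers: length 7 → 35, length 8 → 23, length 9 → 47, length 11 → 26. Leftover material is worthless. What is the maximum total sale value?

Let f[k] be the best obtainable value from length k. For each k, try every first piece i and keep the best of price[i] + f[k−i].
f[1] = 0
f[2] = 0
f[3] = 0
f[4] = 0
f[5] = 0
f[6] = 0
f[7] = 35
f[8] = 35
f[9] = 47
f[10] = 47
f[11] = 47
f[12] = 47
f[13] = 47
One optimal cutting: pieces 9 with 4 cm of scrap → 47.

47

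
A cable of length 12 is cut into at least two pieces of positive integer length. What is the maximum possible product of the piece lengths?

Fill g[k] for k=2..12: at each k try every first piece i and multiply by the better of (k−i) uncut or g[k−i].
Small cases: g[2]=1, g[3]=2, g[4]=4, g[5]=6.
g[6] = 3×max(3,2) = 3×3 = 9
g[7] = 2×max(5,6) = 2×6 = 12
g[8] = 2×max(6,9) = 2×9 = 18
g[9] = 3×max(6,9) = 3×9 = 27
g[10] = 2×max(8,18) = 2×18 = 36
g[11] = 2×max(9,27) = 2×27 = 54
g[12] = 3×max(9,27) = 3×27 = 81
One optimal split: 3 + 3 + 3 + 3; product 3×3×3×3 = 81.

81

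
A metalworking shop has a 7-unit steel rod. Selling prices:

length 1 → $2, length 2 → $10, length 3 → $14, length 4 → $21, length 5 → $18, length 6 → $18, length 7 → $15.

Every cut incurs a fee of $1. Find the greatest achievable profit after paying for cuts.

34

Let net[k] be the best obtainable value from length k. For each k, try every first piece i and keep the best of price[i] + net[k−i] minus the 1 cut fee when i<k.
net[1] = 2
net[2] = max(2+2-1, 10+0) = 10
net[3] = max(2+10-1, 10+2-1, 14+0) = 14
net[4] = max(2+14-1, 10+10-1, 14+2-1, 21+0) = 21
net[5] = max(2+21-1, 10+14-1, 14+10-1, 21+2-1, 18+0) = 23
net[6] = max(2+23-1, 10+21-1, 14+14-1, 21+10-1, 18+2-1, 18+0) = 30
net[7] = max(2+30-1, 10+23-1, 14+21-1, …, 18+2-1, 15+0) = 34
One optimal plan: pieces 4 + 3 (1 cut) → $35 − $1 = $34.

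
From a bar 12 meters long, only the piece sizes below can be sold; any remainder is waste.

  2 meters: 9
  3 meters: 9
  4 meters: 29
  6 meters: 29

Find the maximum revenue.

87

Let best[k] be the best obtainable value from length k. For each k, try every first piece i and keep the best of price[i] + best[k−i].
best[1] = 0
best[2] = 9
best[3] = max(9+0, 9+0) = 9
best[4] = max(9+9, 9+0, 29+0) = 29
best[5] = max(9+9, 9+9, 29+0) = 29
best[6] = max(9+29, 9+9, 29+9, 29+0) = 38
best[7] = max(9+29, 9+29, 29+9, 29+0) = 38
best[8] = max(9+38, 9+29, 29+29, 29+9) = 58
best[9] = max(9+38, 9+38, 29+29, 29+9) = 58
best[10] = max(9+58, 9+38, 29+38, 29+29) = 67
best[11] = max(9+58, 9+58, 29+38, 29+29) = 67
best[12] = max(9+67, 9+58, 29+58, 29+38) = 87
One optimal cutting: 4 + 4 + 4 → 87.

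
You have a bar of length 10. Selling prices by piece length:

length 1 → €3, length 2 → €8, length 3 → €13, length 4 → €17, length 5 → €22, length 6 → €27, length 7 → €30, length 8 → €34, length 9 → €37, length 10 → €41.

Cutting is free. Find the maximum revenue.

44

Build v[k] bottom-up: v[k] = max over allowed piece i of (p[i] + v[k−i]).
v[1] = 3
v[2] = 8
v[3] = 13
v[4] = 17
v[5] = 22
v[6] = 27
v[7] = 30  (first piece 1, then v[6]=27)
v[8] = 35  (first piece 2, then v[6]=27)
v[9] = 40  (first piece 3, then v[6]=27)
v[10] = 44  (first piece 4, then v[6]=27)
One optimal cutting: 6 + 4 → €27 + €17 = €44.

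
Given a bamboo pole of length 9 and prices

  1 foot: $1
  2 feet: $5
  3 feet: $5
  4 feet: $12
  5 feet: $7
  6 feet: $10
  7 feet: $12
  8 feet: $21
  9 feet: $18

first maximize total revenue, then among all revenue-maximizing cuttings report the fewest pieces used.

3

Let r[k] be the best obtainable value from length k. For each k, try every first piece i and keep the best of price[i] + r[k−i].
r[1] = 1
r[2] = max(1+1, 5+0) = 5
r[3] = max(1+5, 5+1, 5+0) = 6
r[4] = max(1+6, 5+5, 5+1, 12+0) = 12
r[5] = max(1+12, 5+6, 5+5, 12+1, 7+0) = 13
r[6] = max(1+13, 5+12, 5+6, 12+5, 7+1, 10+0) = 17
r[7] = max(1+17, 5+13, 5+12, …, 10+1, 12+0) = 18
r[8] = max(1+18, 5+17, 5+13, …, 12+1, 21+0) = 24
r[9] = max(1+24, 5+18, 5+17, …, 21+1, 18+0) = 25
Maximum revenue is $25.
Now minimize piece count subject to staying optimal: for each k, pieces[k] = 1 + min over i with p[i]+r[k−i]=r[k] of pieces[k−i].
pieces[6] = 2
pieces[7] = 3
pieces[8] = 2
pieces[9] = 3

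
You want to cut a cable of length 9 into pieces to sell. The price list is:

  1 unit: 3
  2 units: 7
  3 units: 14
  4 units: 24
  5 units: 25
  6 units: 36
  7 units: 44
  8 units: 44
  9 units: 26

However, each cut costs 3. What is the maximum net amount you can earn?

Consider every possible first cut. r[k] is the best of p[i]+r[k−i] over all sellable i≤k, charging 3 whenever i<k.
r[1] = 3
r[2] = 7
r[3] = 14
r[4] = 24
r[5] = 25
r[6] = 36
r[7] = 44
r[8] = 45  (first piece 4, then r[4]=24)
r[9] = 48  (first piece 2, then r[7]=44)
One optimal plan: pieces 7 + 2 (1 cut) → 51 − 3 = 48.

48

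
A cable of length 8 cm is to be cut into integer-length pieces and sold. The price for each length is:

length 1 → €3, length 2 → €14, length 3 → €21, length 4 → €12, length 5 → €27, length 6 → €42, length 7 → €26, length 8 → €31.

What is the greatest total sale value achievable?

56

Let best[k] be the best obtainable value from length k. For each k, try every first piece i and keep the best of price[i] + best[k−i].
best[1] = 3
best[2] = max(3+3, 14+0) = 14
best[3] = max(3+14, 14+3, 21+0) = 21
best[4] = max(3+21, 14+14, 21+3, 12+0) = 28
best[5] = max(3+28, 14+21, 21+14, 12+3, 27+0) = 35
best[6] = max(3+35, 14+28, 21+21, 12+14, 27+3, 42+0) = 42
best[7] = max(3+42, 14+35, 21+28, …, 42+3, 26+0) = 49
best[8] = max(3+49, 14+42, 21+35, …, 26+3, 31+0) = 56
One optimal cutting: 2 + 2 + 2 + 2 → €14 + €14 + €14 + €14 = €56.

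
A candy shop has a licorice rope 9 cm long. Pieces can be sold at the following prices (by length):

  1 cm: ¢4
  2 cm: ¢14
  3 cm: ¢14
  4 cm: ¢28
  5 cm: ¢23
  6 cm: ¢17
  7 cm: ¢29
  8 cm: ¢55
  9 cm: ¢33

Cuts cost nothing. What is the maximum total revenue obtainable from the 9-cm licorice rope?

60

Consider every possible first cut. r[k] is the best of p[i]+r[k−i] over all sellable i≤k.
r[1] = 4
r[2] = 14
r[3] = 18  (first piece 1, then r[2]=14)
r[4] = 28  (first piece 2, then r[2]=14)
r[5] = 32  (first piece 1, then r[4]=28)
r[6] = 42  (first piece 2, then r[4]=28)
r[7] = 46  (first piece 1, then r[6]=42)
r[8] = 56  (first piece 2, then r[6]=42)
r[9] = 60  (first piece 1, then r[8]=56)
One optimal cutting: 2 + 2 + 2 + 2 + 1 → ¢14 + ¢14 + ¢14 + ¢14 + ¢4 = ¢60.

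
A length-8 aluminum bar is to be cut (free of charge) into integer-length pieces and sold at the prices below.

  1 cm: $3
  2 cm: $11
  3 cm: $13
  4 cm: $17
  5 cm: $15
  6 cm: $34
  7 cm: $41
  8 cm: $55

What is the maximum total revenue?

Consider every possible first cut. r[k] is the best of p[i]+r[k−i] over all sellable i≤k.
r[1] = 3
r[2] = 11
r[3] = 14  (first piece 1, then r[2]=11)
r[4] = 22  (first piece 2, then r[2]=11)
r[5] = 25  (first piece 1, then r[4]=22)
r[6] = 34
r[7] = 41
r[8] = 55
Best is to sell the whole 8-cm piece uncut for $55.

55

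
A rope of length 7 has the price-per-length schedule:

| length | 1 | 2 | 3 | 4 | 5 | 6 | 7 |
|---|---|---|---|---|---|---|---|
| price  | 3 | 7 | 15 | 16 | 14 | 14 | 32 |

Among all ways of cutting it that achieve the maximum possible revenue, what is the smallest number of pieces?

Build r[k] bottom-up: r[k] = max over allowed piece i of (p[i] + r[k−i]).
r[1] = 3
r[2] = max(3+3, 7+0) = 7
r[3] = max(3+7, 7+3, 15+0) = 15
r[4] = max(3+15, 7+7, 15+3, 16+0) = 18
r[5] = max(3+18, 7+15, 15+7, 16+3, 14+0) = 22
r[6] = max(3+22, 7+18, 15+15, 16+7, 14+3, 14+0) = 30
r[7] = max(3+30, 7+22, 15+18, …, 14+3, 32+0) = 33
Maximum revenue is $33.
Now minimize piece count subject to staying optimal: for each k, pieces[k] = 1 + min over i with p[i]+r[k−i]=r[k] of pieces[k−i].
pieces[4] = 2
pieces[5] = 2
pieces[6] = 2
pieces[7] = 3

3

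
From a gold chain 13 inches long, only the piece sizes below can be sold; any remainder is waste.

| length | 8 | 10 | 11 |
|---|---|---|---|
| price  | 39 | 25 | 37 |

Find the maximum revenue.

Consider every possible first cut. r[k] is the best of p[i]+r[k−i] over all sellable i≤k.
r[1] = 0
r[2] = 0
r[3] = 0
r[4] = 0
r[5] = 0
r[6] = 0
r[7] = 0
r[8] = 39
r[9] = 39
r[10] = 39
r[11] = 39
r[12] = 39
r[13] = 39
One optimal cutting: pieces 8 with 5 inches of scrap → $39.

39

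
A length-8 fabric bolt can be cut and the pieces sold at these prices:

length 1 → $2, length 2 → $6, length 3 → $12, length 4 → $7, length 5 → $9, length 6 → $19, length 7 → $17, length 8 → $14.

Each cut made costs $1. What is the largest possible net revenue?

28

Build net[k] bottom-up: net[k] = max over allowed piece i of (p[i] + net[k−i]) − 1 per cut.
net[1] = 2
net[2] = max(2+2-1, 6+0) = 6
net[3] = max(2+6-1, 6+2-1, 12+0) = 12
net[4] = max(2+12-1, 6+6-1, 12+2-1, 7+0) = 13
net[5] = max(2+13-1, 6+12-1, 12+6-1, 7+2-1, 9+0) = 17
net[6] = max(2+17-1, 6+13-1, 12+12-1, 7+6-1, 9+2-1, 19+0) = 23
net[7] = max(2+23-1, 6+17-1, 12+13-1, …, 19+2-1, 17+0) = 24
net[8] = max(2+24-1, 6+23-1, 12+17-1, …, 17+2-1, 14+0) = 28
One optimal plan: pieces 3 + 3 + 2 (2 cuts) → $30 − $2 = $28.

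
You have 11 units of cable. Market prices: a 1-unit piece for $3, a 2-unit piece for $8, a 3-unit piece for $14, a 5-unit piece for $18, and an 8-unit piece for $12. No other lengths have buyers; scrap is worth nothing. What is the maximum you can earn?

50

Let best[k] be the best obtainable value from length k. For each k, try every first piece i and keep the best of price[i] + best[k−i].
best[1] = 3
best[2] = 8
best[3] = 14
best[4] = 17  (first piece 1, then best[3]=14)
best[5] = 22  (first piece 2, then best[3]=14)
best[6] = 28  (first piece 3, then best[3]=14)
best[7] = 31  (first piece 1, then best[6]=28)
best[8] = 36  (first piece 2, then best[6]=28)
best[9] = 42  (first piece 3, then best[6]=28)
best[10] = 45  (first piece 1, then best[9]=42)
best[11] = 50  (first piece 2, then best[9]=42)
One optimal cutting: 3 + 3 + 3 + 2 → $50.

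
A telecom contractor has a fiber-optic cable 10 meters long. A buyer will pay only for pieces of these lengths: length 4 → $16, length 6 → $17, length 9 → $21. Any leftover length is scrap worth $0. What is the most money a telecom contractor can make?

Consider every possible first cut. f[k] is the best of p[i]+f[k−i] over all sellable i≤k.
f[1] = 0
f[2] = 0
f[3] = 0
f[4] = 16
f[5] = 16
f[6] = 17
f[7] = 17
f[8] = 32  (first piece 4, then f[4]=16)
f[9] = 32
f[10] = 33  (first piece 4, then f[6]=17)
One optimal cutting: 6 + 4 → $33.

33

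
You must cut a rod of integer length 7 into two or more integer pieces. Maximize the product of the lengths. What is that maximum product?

Fill prod[k] for k=2..7: at each k try every first piece i and multiply by the better of (k−i) uncut or prod[k−i].
prod[2] = 1*max(1,0) = 1*1 = 1
prod[3] = 1*max(2,1) = 1*2 = 2
prod[4] = 2*max(2,1) = 2*2 = 4
prod[5] = 2*max(3,2) = 2*3 = 6
prod[6] = 3*max(3,2) = 3*3 = 9
prod[7] = 2*max(5,6) = 2*6 = 12
One optimal split: 3 + 2 + 2; product 3*2*2 = 12.

12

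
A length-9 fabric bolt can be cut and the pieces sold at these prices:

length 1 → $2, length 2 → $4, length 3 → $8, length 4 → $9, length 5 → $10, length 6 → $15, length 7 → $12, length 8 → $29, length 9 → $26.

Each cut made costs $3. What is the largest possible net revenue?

28

Consider every possible first cut. v[k] is the best of p[i]+v[k−i] over all sellable i≤k, charging 3 whenever i<k.
v[1] = 2
v[2] = max(2+2-3, 4+0) = 4
v[3] = max(2+4-3, 4+2-3, 8+0) = 8
v[4] = max(2+8-3, 4+4-3, 8+2-3, 9+0) = 9
v[5] = max(2+9-3, 4+8-3, 8+4-3, 9+2-3, 10+0) = 10
v[6] = max(2+10-3, 4+9-3, 8+8-3, 9+4-3, 10+2-3, 15+0) = 15
v[7] = max(2+15-3, 4+10-3, 8+9-3, …, 15+2-3, 12+0) = 14
v[8] = max(2+14-3, 4+15-3, 8+10-3, …, 12+2-3, 29+0) = 29
v[9] = max(2+29-3, 4+14-3, 8+15-3, …, 29+2-3, 26+0) = 28
One optimal plan: pieces 8 + 1 (1 cut) → $31 − $3 = $28.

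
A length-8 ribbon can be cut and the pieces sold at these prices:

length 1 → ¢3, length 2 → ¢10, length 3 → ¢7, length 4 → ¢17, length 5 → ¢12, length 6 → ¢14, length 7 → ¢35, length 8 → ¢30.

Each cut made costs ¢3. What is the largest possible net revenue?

Consider every possible first cut. net[k] is the best of p[i]+net[k−i] over all sellable i≤k, charging 3 whenever i<k.
net[1] = 3
net[2] = max(3+3-3, 10+0) = 10
net[3] = max(3+10-3, 10+3-3, 7+0) = 10
net[4] = max(3+10-3, 10+10-3, 7+3-3, 17+0) = 17
net[5] = max(3+17-3, 10+10-3, 7+10-3, 17+3-3, 12+0) = 17
net[6] = max(3+17-3, 10+17-3, 7+10-3, 17+10-3, 12+3-3, 14+0) = 24
net[7] = max(3+24-3, 10+17-3, 7+17-3, …, 14+3-3, 35+0) = 35
net[8] = max(3+35-3, 10+24-3, 7+17-3, …, 35+3-3, 30+0) = 35
One optimal plan: pieces 7 + 1 (1 cut) → ¢38 − ¢3 = ¢35.

35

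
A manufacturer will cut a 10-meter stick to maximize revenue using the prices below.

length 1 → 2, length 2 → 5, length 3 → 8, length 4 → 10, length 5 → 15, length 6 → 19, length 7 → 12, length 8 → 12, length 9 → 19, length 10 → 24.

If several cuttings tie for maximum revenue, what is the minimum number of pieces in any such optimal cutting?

Consider every possible first cut. r[k] is the best of p[i]+r[k−i] over all sellable i≤k.
r[1] = 2
r[2] = 5
r[3] = 8
r[4] = 10  (first piece 1, then r[3]=8)
r[5] = 15
r[6] = 19
r[7] = 21  (first piece 1, then r[6]=19)
r[8] = 24  (first piece 2, then r[6]=19)
r[9] = 27  (first piece 3, then r[6]=19)
r[10] = 30  (first piece 5, then r[5]=15)
Maximum revenue is 30.
Now minimize piece count subject to staying optimal: for each k, pieces[k] = 1 + min over i with p[i]+r[k−i]=r[k] of pieces[k−i].
pieces[7] = 2
pieces[8] = 2
pieces[9] = 2
pieces[10] = 2

2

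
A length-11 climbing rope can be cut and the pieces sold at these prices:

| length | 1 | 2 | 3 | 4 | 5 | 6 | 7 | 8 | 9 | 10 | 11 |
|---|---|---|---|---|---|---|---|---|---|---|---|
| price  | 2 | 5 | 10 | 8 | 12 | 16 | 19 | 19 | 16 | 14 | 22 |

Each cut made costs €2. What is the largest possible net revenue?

29

Let net[k] be the best obtainable value from length k. For each k, try every first piece i and keep the best of price[i] + net[k−i] minus the 2 cut fee when i<k.
net[1] = 2
net[2] = 5
net[3] = 10
net[4] = 10  (first piece 1, then net[3]=10)
net[5] = 13  (first piece 2, then net[3]=10)
net[6] = 18  (first piece 3, then net[3]=10)
net[7] = 19
net[8] = 21  (first piece 2, then net[6]=18)
net[9] = 26  (first piece 3, then net[6]=18)
net[10] = 27  (first piece 3, then net[7]=19)
net[11] = 29  (first piece 2, then net[9]=26)
One optimal plan: pieces 3 + 3 + 3 + 2 (3 cuts) → €35 − €6 = €29.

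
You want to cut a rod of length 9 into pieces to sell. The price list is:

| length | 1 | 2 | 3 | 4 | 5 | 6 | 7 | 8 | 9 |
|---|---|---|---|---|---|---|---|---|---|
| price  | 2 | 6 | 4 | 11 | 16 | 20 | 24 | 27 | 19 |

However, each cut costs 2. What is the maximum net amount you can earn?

28

Let r[k] be the best obtainable value from length k. For each k, try every first piece i and keep the best of price[i] + r[k−i] minus the 2 cut fee when i<k.
r[1] = 2
r[2] = 6
r[3] = 6  (first piece 1, then r[2]=6)
r[4] = 11
r[5] = 16
r[6] = 20
r[7] = 24
r[8] = 27
r[9] = 28  (first piece 2, then r[7]=24)
One optimal plan: pieces 7 + 2 (1 cut) → 30 − 2 = 28.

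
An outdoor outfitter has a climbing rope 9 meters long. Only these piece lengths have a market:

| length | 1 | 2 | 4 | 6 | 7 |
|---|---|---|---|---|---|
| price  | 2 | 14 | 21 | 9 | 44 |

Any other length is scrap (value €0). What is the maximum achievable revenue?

Build f[k] bottom-up: f[k] = max over allowed piece i of (p[i] + f[k−i]).
f[1] = 2
f[2] = 14
f[3] = 16  (first piece 1, then f[2]=14)
f[4] = 28  (first piece 2, then f[2]=14)
f[5] = 30  (first piece 1, then f[4]=28)
f[6] = 42  (first piece 2, then f[4]=28)
f[7] = 44  (first piece 1, then f[6]=42)
f[8] = 56  (first piece 2, then f[6]=42)
f[9] = 58  (first piece 1, then f[8]=56)
One optimal cutting: 2 + 2 + 2 + 2 + 1 → €58.

58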